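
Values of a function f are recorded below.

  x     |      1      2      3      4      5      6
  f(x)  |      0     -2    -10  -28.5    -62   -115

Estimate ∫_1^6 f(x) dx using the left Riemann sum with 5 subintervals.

-102.5

Δx = 1.
Sum = 1·[0 + (-2) + (-10) + (-28.5) + (-62)] = -102.5.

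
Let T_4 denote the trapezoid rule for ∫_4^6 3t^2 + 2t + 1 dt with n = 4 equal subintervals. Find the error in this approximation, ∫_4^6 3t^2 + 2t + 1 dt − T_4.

Exact integral: ∫_4^6 f(t) dt = 174.
T_4 = 174.25.
Error = 174 − 174.25 = -0.25.

-0.25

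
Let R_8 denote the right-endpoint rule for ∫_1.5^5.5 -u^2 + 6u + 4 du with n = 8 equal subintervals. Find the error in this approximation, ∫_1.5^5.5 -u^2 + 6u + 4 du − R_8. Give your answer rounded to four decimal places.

Exact integral: ∫_1.5^5.5 f(u) du ≈ 45.666667.
R_8 = 44.5.
Error ≈ 45.666667 − 44.5 ≈ 1.1667.

1.1667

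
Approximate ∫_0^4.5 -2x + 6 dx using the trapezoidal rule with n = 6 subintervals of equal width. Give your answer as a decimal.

6.75

Δx = (4.5 − 0)/6 = 0.75.
f(0) = 6, f(0.75) = 4.5, f(1.5) = 3, f(2.25) = 1.5, f(3) = 0, f(3.75) = -1.5, f(4.5) = -3.
T_6 = (Δx/2)·[f(x_0) + 2f(x_1) + ... + 2f(x_{5}) + f(x_6)].
Sum = 6.75.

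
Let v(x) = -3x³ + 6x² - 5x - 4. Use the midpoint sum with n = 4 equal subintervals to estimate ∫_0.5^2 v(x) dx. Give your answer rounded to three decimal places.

-11.486

Δx = (2 − 0.5)/4 = 0.375.
Midpoints: 0.6875, 1.0625, 1.4375, 1.8125.
v(0.6875) = -22841/4096, v(1.0625) = -25139/4096, v(1.4375) = -31541/4096, v(1.8125) = -45935/4096.
Sum = Δx · [v(0.6875) + v(1.0625) + v(1.4375) + v(1.8125)].
Sum ≈ -11.486.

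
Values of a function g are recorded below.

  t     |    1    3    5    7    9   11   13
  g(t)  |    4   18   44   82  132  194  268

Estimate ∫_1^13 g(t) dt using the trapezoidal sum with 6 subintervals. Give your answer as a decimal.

Δt = 2.
T_6 = (2/2)·[4 + 2·18 + 2·44 + 2·82 + 2·132 + 2·194 + 268] = 1212.

1212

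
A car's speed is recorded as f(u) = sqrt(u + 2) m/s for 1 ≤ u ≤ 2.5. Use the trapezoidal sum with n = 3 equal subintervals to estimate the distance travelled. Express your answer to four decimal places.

Δu = (2.5 − 1)/3 = 0.5.
f(1) ≈ 1.7321, f(1.5) ≈ 1.8708, f(2) ≈ 2.0000, f(2.5) ≈ 2.1213.
T_3 = (Δu/2)·[f(u_0) + 2f(u_1) + 2f(u_2) + f(u_3)].
Sum ≈ 2.8988.

2.8988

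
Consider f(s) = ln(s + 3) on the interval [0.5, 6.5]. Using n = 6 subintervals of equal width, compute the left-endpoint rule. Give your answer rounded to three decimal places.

Δs = (6.5 − 0.5)/6 = 1.
Left endpoints: 0.5, 1.5, 2.5, 3.5, 4.5, 5.5.
f(0.5) ≈ 1.253, f(1.5) ≈ 1.504, f(2.5) ≈ 1.705, f(3.5) ≈ 1.872, f(4.5) ≈ 2.015, f(5.5) ≈ 2.140.
Sum = Δs · [f(0.5) + f(1.5) + f(2.5) + ...].
Sum ≈ 10.488.

10.488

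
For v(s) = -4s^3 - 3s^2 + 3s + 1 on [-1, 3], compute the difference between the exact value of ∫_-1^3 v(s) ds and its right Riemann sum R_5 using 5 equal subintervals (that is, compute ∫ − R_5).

Exact integral: ∫_-1^3 v(s) ds = -92.
R_5 = -148.
Error = -92 − (-148) = 56.

56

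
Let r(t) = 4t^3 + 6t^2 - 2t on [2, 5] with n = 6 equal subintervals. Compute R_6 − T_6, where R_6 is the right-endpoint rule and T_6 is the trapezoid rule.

R_6 = 975.
T_6 = 828.
R_6 − T_6 = 147.

147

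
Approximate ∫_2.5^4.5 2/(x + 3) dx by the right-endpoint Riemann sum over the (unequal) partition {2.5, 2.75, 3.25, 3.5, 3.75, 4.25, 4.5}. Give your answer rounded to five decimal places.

Subinterval widths: 0.25, 0.5, 0.25, 0.25, 0.5, 0.25.
Right endpoints: 2.75, 3.25, 3.5, 3.75, 4.25, 4.5.
f(2.75) = 8/23, f(3.25) = 0.32, f(3.5) = 4/13, f(3.75) = 8/27, f(4.25) = 8/29, f(4.5) = 4/15.
Sum = Σ Δx_i · f(x_i).
Sum ≈ 0.60255.

0.60255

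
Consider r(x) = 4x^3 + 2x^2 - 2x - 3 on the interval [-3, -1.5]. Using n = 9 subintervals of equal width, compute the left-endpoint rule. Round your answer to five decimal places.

-64.61111

Δx = (-1.5 − (-3))/9 = 1/6.
Left endpoints: -3, -17/6, -8/3, -2.5, -7/3, -13/6, -2, -11/6, -5/3.
r(-3) = -87, r(-17/6) = -1951/27, r(-8/3) = -1601/27, r(-2.5) = -48, r(-7/3) = -1033/27, r(-13/6) = -809/27, r(-2) = -23, r(-11/6) = -466/27, r(-5/3) = -341/27.
Sum = Δx · [r(-3) + r(-17/6) + r(-8/3) + ...].
Sum ≈ -64.61111.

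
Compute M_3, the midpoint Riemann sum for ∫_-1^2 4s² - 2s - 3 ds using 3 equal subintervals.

-1

Δs = (2 − (-1))/3 = 1.
Midpoints: -0.5, 0.5, 1.5.
f(-0.5) = -1, f(0.5) = -3, f(1.5) = 3.
Sum = Δs · [f(-0.5) + f(0.5) + f(1.5)].
Sum = -1.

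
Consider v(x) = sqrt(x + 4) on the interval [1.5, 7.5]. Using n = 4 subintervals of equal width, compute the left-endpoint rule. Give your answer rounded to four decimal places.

16.6031

Δx = (7.5 − 1.5)/4 = 1.5.
Left endpoints: 1.5, 3, 4.5, 6.
v(1.5) ≈ 2.3452, v(3) ≈ 2.6458, v(4.5) ≈ 2.9155, v(6) ≈ 3.1623.
Sum = Δx · [v(1.5) + v(3) + v(4.5) + v(6)].
Sum ≈ 16.6031.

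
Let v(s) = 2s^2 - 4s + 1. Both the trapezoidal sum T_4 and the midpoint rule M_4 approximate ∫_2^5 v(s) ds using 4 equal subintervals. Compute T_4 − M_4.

0.84375

T_4 = 39.5625.
M_4 = 38.71875.
T_4 − M_4 = 0.84375.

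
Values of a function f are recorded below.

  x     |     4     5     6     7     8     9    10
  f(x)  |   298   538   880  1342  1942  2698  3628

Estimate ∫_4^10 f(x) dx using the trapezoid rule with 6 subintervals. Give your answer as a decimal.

Δx = 1.
T_6 = (1/2)·[298 + 2·538 + 2·880 + 2·1342 + 2·1942 + 2·2698 + 3628] = 9363.

9363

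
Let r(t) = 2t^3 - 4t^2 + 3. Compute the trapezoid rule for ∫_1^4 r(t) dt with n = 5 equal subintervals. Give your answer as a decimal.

54.48

Δt = (4 − 1)/5 = 0.6.
r(1) = 1, r(1.6) = 0.952, r(2.2) = 4.936, r(2.8) = 15.544, r(3.4) = 35.368, r(4) = 67.
T_5 = (Δt/2)·[r(t_0) + 2r(t_1) + ... + 2r(t_{4}) + r(t_5)].
Sum = 54.48.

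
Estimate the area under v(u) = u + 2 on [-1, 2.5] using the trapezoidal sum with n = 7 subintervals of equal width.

9.625

Δu = (2.5 − (-1))/7 = 0.5.
v(-1) = 1, v(-0.5) = 1.5, v(0) = 2, v(0.5) = 2.5, v(1) = 3, v(1.5) = 3.5, v(2) = 4, v(2.5) = 4.5.
T_7 = (Δu/2)·[v(u_0) + 2v(u_1) + ... + 2v(u_{6}) + v(u_7)].
Sum = 9.625.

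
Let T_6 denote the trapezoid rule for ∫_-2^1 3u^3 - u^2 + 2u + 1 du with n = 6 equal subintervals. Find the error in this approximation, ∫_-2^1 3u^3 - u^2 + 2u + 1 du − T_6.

0.6875

Exact integral: ∫_-2^1 f(u) du = -14.25.
T_6 = -14.9375.
Error = -14.25 − (-14.9375) = 0.6875.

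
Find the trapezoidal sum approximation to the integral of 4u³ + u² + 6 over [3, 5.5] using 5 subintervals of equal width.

Δu = (5.5 − 3)/5 = 0.5.
f(3) = 123, f(3.5) = 189.75, f(4) = 278, f(4.5) = 390.75, f(5) = 531, f(5.5) = 701.75.
T_5 = (Δu/2)·[f(u_0) + 2f(u_1) + ... + 2f(u_{4}) + f(u_5)].
Sum = 900.9375.

900.9375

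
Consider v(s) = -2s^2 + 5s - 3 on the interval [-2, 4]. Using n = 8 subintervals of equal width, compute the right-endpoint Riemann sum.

Δs = (4 − (-2))/8 = 0.75.
Right endpoints: -1.25, -0.5, 0.25, 1, 1.75, 2.5, 3.25, 4.
v(-1.25) = -12.375, v(-0.5) = -6, v(0.25) = -1.875, v(1) = 0, v(1.75) = -0.375, v(2.5) = -3, v(3.25) = -7.875, v(4) = -15.
Sum = Δs · [v(-1.25) + v(-0.5) + v(0.25) + ...].
Sum = -34.875.

-34.875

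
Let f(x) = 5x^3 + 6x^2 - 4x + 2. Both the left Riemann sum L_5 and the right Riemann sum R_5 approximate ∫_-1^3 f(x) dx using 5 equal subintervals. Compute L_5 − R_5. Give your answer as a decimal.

L_5 = 88.16.
R_5 = 225.76.
L_5 − R_5 = -137.6.

-137.6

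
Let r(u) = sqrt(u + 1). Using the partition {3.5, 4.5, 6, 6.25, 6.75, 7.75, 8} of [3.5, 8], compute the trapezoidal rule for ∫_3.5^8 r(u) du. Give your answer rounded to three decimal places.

Subinterval widths: 1, 1.5, 0.25, 0.5, 1, 0.25.
r(3.5) ≈ 2.121, r(4.5) ≈ 2.345, r(6) ≈ 2.646, r(6.25) ≈ 2.693, r(6.75) ≈ 2.784, r(7.75) ≈ 2.958, r(8) ≈ 3.000.
On each subinterval the trapezoid contributes (Δu_i/2)·[r(u_{i-1}) + r(u_i)].
Sum ≈ 11.629.

11.629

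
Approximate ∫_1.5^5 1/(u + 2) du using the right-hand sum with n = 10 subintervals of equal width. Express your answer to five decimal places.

Δu = (5 − 1.5)/10 = 0.35.
Right endpoints: 1.85, 2.2, 2.55, 2.9, 3.25, 3.6, 3.95, 4.3, 4.65, 5.
f(1.85) = 20/77, f(2.2) = 5/21, f(2.55) = 20/91, f(2.9) = 10/49, f(3.25) = 4/21, f(3.6) = 5/28, f(3.95) = 20/119, f(4.3) = 10/63, f(4.65) = 20/133, f(5) = 1/7.
Sum = Δu · [f(1.85) + f(2.2) + f(2.55) + ...].
Sum ≈ 0.66877.

0.66877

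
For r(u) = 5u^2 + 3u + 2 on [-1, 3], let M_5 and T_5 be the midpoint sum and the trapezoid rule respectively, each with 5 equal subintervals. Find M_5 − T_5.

M_5 = 65.6.
T_5 = 68.8.
M_5 − T_5 = -3.2.

-3.2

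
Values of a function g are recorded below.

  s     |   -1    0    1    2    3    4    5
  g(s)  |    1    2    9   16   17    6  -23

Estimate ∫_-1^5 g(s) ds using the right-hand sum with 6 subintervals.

27

Δs = 1.
Sum = 1·[2 + 9 + 16 + 17 + 6 + (-23)] = 27.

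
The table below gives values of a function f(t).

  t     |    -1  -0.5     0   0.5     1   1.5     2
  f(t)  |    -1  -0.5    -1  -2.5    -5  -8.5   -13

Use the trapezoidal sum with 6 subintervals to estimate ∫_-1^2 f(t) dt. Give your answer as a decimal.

-12.25

Δt = 0.5.
T_6 = (0.5/2)·[(-1) + 2·(-0.5) + 2·(-1) + 2·(-2.5) + 2·(-5) + 2·(-8.5) + (-13)] = -12.25.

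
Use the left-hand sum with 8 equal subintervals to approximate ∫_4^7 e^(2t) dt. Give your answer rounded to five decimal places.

Δt = (7 − 4)/8 = 0.375.
Left endpoints: 4, 4.375, 4.75, 5.125, 5.5, 5.875, 6.25, 6.625.
f(4) ≈ 2980.95799, f(4.375) ≈ 6310.68811, f(4.75) ≈ 13359.72683, f(5.125) ≈ 28282.54192, f(5.5) ≈ 59874.14172, f(5.875) ≈ 126753.55901, f(6.25) ≈ 268337.28652, f(6.625) ≈ 568070.04002.
Sum = Δt · [f(4) + f(4.375) + f(4.75) + ...].
Sum ≈ 402738.35329.

402738.35329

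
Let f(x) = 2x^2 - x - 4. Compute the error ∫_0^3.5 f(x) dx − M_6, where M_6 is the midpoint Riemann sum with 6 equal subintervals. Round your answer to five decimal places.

0.19850

Exact integral: ∫_0^3.5 f(x) dx ≈ 8.4583333.
M_6 ≈ 8.2598380.
Error ≈ 8.4583333 − 8.2598380 ≈ 0.19850.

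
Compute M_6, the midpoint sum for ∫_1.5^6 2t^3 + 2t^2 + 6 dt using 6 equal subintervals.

Δt = (6 − 1.5)/6 = 0.75.
Midpoints: 1.875, 2.625, 3.375, 4.125, 4.875, 5.625.
f(1.875) = 26.21484375, f(2.625) = 55.95703125, f(3.375) = 105.66796875, f(4.125) = 180.41015625, f(4.875) = 285.24609375, f(5.625) = 425.23828125.
Sum = Δt · [f(1.875) + f(2.625) + f(3.375) + ...].
Sum = 809.05078125.

809.05078125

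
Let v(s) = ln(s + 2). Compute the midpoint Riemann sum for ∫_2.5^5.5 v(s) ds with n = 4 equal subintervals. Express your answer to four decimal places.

5.3455

Δs = (5.5 − 2.5)/4 = 0.75.
Midpoints: 2.875, 3.625, 4.375, 5.125.
v(2.875) ≈ 1.5841, v(3.625) ≈ 1.7272, v(4.375) ≈ 1.8524, v(5.125) ≈ 1.9636.
Sum = Δs · [v(2.875) + v(3.625) + v(4.375) + v(5.125)].
Sum ≈ 5.3455.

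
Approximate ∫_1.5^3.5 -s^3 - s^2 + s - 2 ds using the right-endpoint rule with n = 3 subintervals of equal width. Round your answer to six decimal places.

Δs = (3.5 − 1.5)/3 = 2/3.
Right endpoints: 13/6, 17/6, 3.5.
f(13/6) = -3175/216, f(17/6) = -6467/216, f(3.5) = -53.625.
Sum = Δs · [f(13/6) + f(17/6) + f(3.5)].
Sum ≈ -65.509259.

-65.509259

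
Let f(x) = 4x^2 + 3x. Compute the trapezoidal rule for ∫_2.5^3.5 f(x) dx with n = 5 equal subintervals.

Δx = (3.5 − 2.5)/5 = 0.2.
f(2.5) = 32.5, f(2.7) = 37.26, f(2.9) = 42.34, f(3.1) = 47.74, f(3.3) = 53.46, f(3.5) = 59.5.
T_5 = (Δx/2)·[f(x_0) + 2f(x_1) + ... + 2f(x_{4}) + f(x_5)].
Sum = 45.36.

45.36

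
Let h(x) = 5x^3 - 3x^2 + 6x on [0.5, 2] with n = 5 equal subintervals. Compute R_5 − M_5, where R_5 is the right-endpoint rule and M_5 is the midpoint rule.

6.1003125

R_5 = 29.22.
M_5 = 23.1196875.
R_5 − M_5 = 6.1003125.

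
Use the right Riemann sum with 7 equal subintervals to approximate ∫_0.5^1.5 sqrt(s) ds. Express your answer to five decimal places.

1.02551

Δs = (1.5 − 0.5)/7 = 1/7.
Right endpoints: 9/14, 11/14, 13/14, 15/14, 17/14, 19/14, 1.5.
f(9/14) ≈ 0.80178, f(11/14) ≈ 0.88641, f(13/14) ≈ 0.96362, f(15/14) ≈ 1.03510, f(17/14) ≈ 1.10195, f(19/14) ≈ 1.16496, f(1.5) ≈ 1.22474.
Sum = Δs · [f(9/14) + f(11/14) + f(13/14) + ...].
Sum ≈ 1.02551.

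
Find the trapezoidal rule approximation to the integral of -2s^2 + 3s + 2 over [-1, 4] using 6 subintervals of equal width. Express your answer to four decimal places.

Δs = (4 − (-1))/6 = 5/6.
f(-1) = -3, f(-1/6) = 13/9, f(2/3) = 28/9, f(1.5) = 2, f(7/3) = -17/9, f(19/6) = -77/9, f(4) = -18.
T_6 = (Δs/2)·[f(s_0) + 2f(s_1) + ... + 2f(s_{5}) + f(s_6)].
Sum ≈ -11.9907.

-11.9907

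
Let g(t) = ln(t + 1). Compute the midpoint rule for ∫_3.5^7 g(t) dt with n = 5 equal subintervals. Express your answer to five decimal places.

6.36916

Δt = (7 − 3.5)/5 = 0.7.
Midpoints: 3.85, 4.55, 5.25, 5.95, 6.65.
g(3.85) ≈ 1.57898, g(4.55) ≈ 1.71380, g(5.25) ≈ 1.83258, g(5.95) ≈ 1.93874, g(6.65) ≈ 2.03471.
Sum = Δt · [g(3.85) + g(4.55) + g(5.25) + g(5.95) + g(6.65)].
Sum ≈ 6.36916.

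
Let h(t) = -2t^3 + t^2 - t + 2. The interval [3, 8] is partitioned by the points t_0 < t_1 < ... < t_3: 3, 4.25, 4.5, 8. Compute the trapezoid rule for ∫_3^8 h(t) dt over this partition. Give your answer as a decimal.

Subinterval widths: 1.25, 0.25, 3.5.
h(3) = -46, h(4.25) = -137.71875, h(4.5) = -164.5, h(8) = -966.
On each subinterval the trapezoid contributes (Δt_i/2)·[h(t_{i-1}) + h(t_i)].
Sum = -2130.9765625.

-2130.9765625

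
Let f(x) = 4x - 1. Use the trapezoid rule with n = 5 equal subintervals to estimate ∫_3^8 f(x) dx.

Δx = (8 − 3)/5 = 1.
f(3) = 11, f(4) = 15, f(5) = 19, f(6) = 23, f(7) = 27, f(8) = 31.
T_5 = (Δx/2)·[f(x_0) + 2f(x_1) + ... + 2f(x_{4}) + f(x_5)].
Sum = 105.

105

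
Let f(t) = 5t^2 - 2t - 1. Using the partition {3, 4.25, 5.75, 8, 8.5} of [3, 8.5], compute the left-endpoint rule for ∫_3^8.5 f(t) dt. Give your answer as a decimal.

Subinterval widths: 1.25, 1.5, 2.25, 0.5.
Left endpoints: 3, 4.25, 5.75, 8.
f(3) = 38, f(4.25) = 80.8125, f(5.75) = 152.8125, f(8) = 303.
Sum = Σ Δt_i · f(t_i).
Sum = 664.046875.

664.046875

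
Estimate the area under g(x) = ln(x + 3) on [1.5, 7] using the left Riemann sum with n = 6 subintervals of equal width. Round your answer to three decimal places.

Δx = (7 − 1.5)/6 = 11/12.
Left endpoints: 1.5, 29/12, 10/3, 4.25, 31/6, 73/12.
g(1.5) ≈ 1.504, g(29/12) ≈ 1.689, g(10/3) ≈ 1.846, g(4.25) ≈ 1.981, g(31/6) ≈ 2.100, g(73/12) ≈ 2.206.
Sum = Δx · [g(1.5) + g(29/12) + g(10/3) + ...].
Sum ≈ 10.383.

10.383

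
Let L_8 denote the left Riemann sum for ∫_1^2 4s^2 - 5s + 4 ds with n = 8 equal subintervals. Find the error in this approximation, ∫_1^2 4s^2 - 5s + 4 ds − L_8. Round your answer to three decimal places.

0.427

Exact integral: ∫_1^2 f(s) ds ≈ 5.83333.
L_8 = 5.40625.
Error ≈ 5.83333 − 5.40625 ≈ 0.427.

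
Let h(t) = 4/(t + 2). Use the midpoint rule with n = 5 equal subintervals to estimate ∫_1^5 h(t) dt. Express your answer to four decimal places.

Δt = (5 − 1)/5 = 0.8.
Midpoints: 1.4, 2.2, 3, 3.8, 4.6.
h(1.4) = 20/17, h(2.2) = 20/21, h(3) = 0.8, h(3.8) = 20/29, h(4.6) = 20/33.
Sum = Δt · [h(1.4) + h(2.2) + h(3) + h(3.8) + h(4.6)].
Sum ≈ 3.3797.

3.3797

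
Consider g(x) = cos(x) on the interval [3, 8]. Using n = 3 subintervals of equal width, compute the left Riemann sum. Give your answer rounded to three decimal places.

Δx = (8 − 3)/3 = 5/3.
Left endpoints: 3, 14/3, 19/3.
g(3) ≈ -0.990, g(14/3) ≈ -0.046, g(19/3) ≈ 0.999.
Sum = Δx · [g(3) + g(14/3) + g(19/3)].
Sum ≈ -0.062.

-0.062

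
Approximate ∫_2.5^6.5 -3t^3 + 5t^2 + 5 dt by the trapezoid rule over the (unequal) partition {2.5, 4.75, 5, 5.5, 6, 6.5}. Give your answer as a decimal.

-913.30078125

Subinterval widths: 2.25, 0.25, 0.5, 0.5, 0.5.
f(2.5) = -10.625, f(4.75) = -203.703125, f(5) = -245, f(5.5) = -342.875, f(6) = -463, f(6.5) = -607.625.
On each subinterval the trapezoid contributes (Δt_i/2)·[f(t_{i-1}) + f(t_i)].
Sum = -913.30078125.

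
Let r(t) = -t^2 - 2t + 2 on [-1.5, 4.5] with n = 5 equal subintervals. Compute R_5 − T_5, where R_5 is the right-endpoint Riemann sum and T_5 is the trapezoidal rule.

R_5 = -56.94.
T_5 = -38.94.
R_5 − T_5 = -18.

-18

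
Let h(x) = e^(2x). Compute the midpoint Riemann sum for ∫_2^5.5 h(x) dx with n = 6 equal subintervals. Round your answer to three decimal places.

28278.506

Δx = (5.5 − 2)/6 = 7/12.
Midpoints: 55/24, 2.875, 83/24, 97/24, 4.625, 125/24.
h(55/24) ≈ 97.840, h(2.875) ≈ 314.191, h(83/24) ≈ 1008.951, h(97/24) ≈ 3240.015, h(4.625) ≈ 10404.566, h(125/24) ≈ 33411.875.
Sum = Δx · [h(55/24) + h(2.875) + h(83/24) + ...].
Sum ≈ 28278.506.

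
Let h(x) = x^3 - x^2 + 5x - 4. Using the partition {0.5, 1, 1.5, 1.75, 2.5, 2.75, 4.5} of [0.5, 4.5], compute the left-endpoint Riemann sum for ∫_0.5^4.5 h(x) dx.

50.8203125

Subinterval widths: 0.5, 0.5, 0.25, 0.75, 0.25, 1.75.
Left endpoints: 0.5, 1, 1.5, 1.75, 2.5, 2.75.
h(0.5) = -1.625, h(1) = 1, h(1.5) = 4.625, h(1.75) = 7.046875, h(2.5) = 17.875, h(2.75) = 22.984375.
Sum = Σ Δx_i · h(x_i).
Sum = 50.8203125.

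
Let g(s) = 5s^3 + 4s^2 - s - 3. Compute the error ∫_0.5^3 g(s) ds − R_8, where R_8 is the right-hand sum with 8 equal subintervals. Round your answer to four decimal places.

-27.3051

Exact integral: ∫_0.5^3 g(s) ds ≈ 125.130208.
R_8 ≈ 152.435303.
Error ≈ 125.130208 − 152.435303 ≈ -27.3051.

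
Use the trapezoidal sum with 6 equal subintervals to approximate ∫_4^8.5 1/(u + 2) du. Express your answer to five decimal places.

Δu = (8.5 − 4)/6 = 0.75.
f(4) = 1/6, f(4.75) = 4/27, f(5.5) = 2/15, f(6.25) = 4/33, f(7) = 1/9, f(7.75) = 4/39, f(8.5) = 2/21.
T_6 = (Δu/2)·[f(u_0) + 2f(u_1) + ... + 2f(u_{5}) + f(u_6)].
Sum ≈ 0.56049.

0.56049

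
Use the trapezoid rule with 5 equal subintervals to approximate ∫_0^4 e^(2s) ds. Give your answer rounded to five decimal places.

Δs = (4 − 0)/5 = 0.8.
f(0) ≈ 1.00000, f(0.8) ≈ 4.95303, f(1.6) ≈ 24.53253, f(2.4) ≈ 121.51042, f(3.2) ≈ 601.84504, f(4) ≈ 2980.95799.
T_5 = (Δs/2)·[f(s_0) + 2f(s_1) + ... + 2f(s_{4}) + f(s_5)].
Sum ≈ 1795.05601.

1795.05601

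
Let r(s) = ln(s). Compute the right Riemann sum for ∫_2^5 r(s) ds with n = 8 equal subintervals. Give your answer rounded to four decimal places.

3.8292

Δs = (5 − 2)/8 = 0.375.
Right endpoints: 2.375, 2.75, 3.125, 3.5, 3.875, 4.25, 4.625, 5.
r(2.375) ≈ 0.8650, r(2.75) ≈ 1.0116, r(3.125) ≈ 1.1394, r(3.5) ≈ 1.2528, r(3.875) ≈ 1.3545, r(4.25) ≈ 1.4469, r(4.625) ≈ 1.5315, r(5) ≈ 1.6094.
Sum = Δs · [r(2.375) + r(2.75) + r(3.125) + ...].
Sum ≈ 3.8292.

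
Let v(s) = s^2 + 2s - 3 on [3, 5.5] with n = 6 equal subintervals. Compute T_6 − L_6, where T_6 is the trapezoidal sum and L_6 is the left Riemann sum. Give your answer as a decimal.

T_6 ≈ 60.280671.
L_6 ≈ 54.811921.
T_6 − L_6 = 5.46875.

5.46875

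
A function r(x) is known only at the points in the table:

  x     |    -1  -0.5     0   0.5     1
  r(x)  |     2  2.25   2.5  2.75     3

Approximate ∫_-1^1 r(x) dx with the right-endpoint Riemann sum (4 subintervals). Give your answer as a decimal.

Δx = 0.5.
Sum = 0.5·[2.25 + 2.5 + 2.75 + 3] = 5.25.

5.25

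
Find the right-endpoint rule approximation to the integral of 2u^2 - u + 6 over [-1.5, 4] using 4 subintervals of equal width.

89.6328125

Δu = (4 − (-1.5))/4 = 1.375.
Right endpoints: -0.125, 1.25, 2.625, 4.
f(-0.125) = 6.15625, f(1.25) = 7.875, f(2.625) = 17.15625, f(4) = 34.
Sum = Δu · [f(-0.125) + f(1.25) + f(2.625) + f(4)].
Sum = 89.6328125.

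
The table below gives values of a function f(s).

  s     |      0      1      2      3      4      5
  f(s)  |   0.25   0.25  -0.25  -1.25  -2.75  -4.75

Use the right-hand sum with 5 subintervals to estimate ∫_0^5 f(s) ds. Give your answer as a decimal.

-8.75

Δs = 1.
Sum = 1·[0.25 + (-0.25) + (-1.25) + (-2.75) + (-4.75)] = -8.75.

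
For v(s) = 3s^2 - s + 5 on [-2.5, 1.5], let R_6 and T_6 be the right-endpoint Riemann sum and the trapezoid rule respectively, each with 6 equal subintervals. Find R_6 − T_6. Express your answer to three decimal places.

R_6 ≈ 36.55556.
T_6 ≈ 41.88889.
R_6 − T_6 ≈ -5.333.

-5.333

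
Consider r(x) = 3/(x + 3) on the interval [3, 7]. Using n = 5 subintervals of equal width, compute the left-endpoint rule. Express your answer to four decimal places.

1.6153

Δx = (7 − 3)/5 = 0.8.
Left endpoints: 3, 3.8, 4.6, 5.4, 6.2.
r(3) = 0.5, r(3.8) = 15/34, r(4.6) = 15/38, r(5.4) = 5/14, r(6.2) = 15/46.
Sum = Δx · [r(3) + r(3.8) + r(4.6) + r(5.4) + r(6.2)].
Sum ≈ 1.6153.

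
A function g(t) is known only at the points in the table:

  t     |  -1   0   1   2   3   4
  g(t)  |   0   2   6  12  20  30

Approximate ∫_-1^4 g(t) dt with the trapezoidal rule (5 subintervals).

Δt = 1.
T_5 = (1/2)·[0 + 2·2 + 2·6 + 2·12 + 2·20 + 30] = 55.

55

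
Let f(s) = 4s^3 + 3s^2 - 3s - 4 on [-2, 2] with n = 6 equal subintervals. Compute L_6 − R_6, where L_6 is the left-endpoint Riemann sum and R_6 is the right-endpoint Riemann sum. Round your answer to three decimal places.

L_6 ≈ -16.44444.
R_6 ≈ 18.22222.
L_6 − R_6 ≈ -34.667.

-34.667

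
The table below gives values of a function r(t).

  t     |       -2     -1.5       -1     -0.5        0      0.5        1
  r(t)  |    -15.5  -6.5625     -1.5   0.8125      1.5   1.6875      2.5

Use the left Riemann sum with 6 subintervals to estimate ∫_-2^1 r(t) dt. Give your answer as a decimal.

-9.78125

Δt = 0.5.
Sum = 0.5·[(-15.5) + (-6.5625) + (-1.5) + 0.8125 + 1.5 + 1.6875] = -9.78125.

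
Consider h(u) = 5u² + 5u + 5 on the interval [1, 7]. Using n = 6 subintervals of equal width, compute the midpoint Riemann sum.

717.5

Δu = (7 − 1)/6 = 1.
Midpoints: 1.5, 2.5, 3.5, 4.5, 5.5, 6.5.
h(1.5) = 23.75, h(2.5) = 48.75, h(3.5) = 83.75, h(4.5) = 128.75, h(5.5) = 183.75, h(6.5) = 248.75.
Sum = Δu · [h(1.5) + h(2.5) + h(3.5) + ...].
Sum = 717.5.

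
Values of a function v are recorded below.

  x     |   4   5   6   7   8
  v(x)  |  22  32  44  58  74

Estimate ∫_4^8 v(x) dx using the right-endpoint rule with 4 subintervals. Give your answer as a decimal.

Δx = 1.
Sum = 1·[32 + 44 + 58 + 74] = 208.

208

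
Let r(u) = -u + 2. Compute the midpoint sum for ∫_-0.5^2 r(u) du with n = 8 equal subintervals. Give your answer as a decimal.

3.125

Δu = (2 − (-0.5))/8 = 0.3125.
Midpoints: -0.34375, -0.03125, 0.28125, 0.59375, 0.90625, 1.21875, 1.53125, 1.84375.
r(-0.34375) = 2.34375, r(-0.03125) = 2.03125, r(0.28125) = 1.71875, r(0.59375) = 1.40625, r(0.90625) = 1.09375, r(1.21875) = 0.78125, r(1.53125) = 0.46875, r(1.84375) = 0.15625.
Sum = Δu · [r(-0.34375) + r(-0.03125) + r(0.28125) + ...].
Sum = 3.125.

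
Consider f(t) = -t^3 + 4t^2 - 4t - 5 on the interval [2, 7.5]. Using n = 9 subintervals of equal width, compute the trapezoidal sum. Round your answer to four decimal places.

-370.6912

Δt = (7.5 − 2)/9 = 11/18.
f(2) = -5, f(47/18) = -34847/5832, f(29/9) = -7154/729, f(23/6) = -3863/216, f(40/9) = -23005/729, f(91/18) = -304435/5832, f(17/3) = -2192/27, f(113/18) = -699137/5832, f(62/9) = -123677/729, f(7.5) = -231.875.
T_9 = (Δt/2)·[f(t_0) + 2f(t_1) + ... + 2f(t_{8}) + f(t_9)].
Sum ≈ -370.6912.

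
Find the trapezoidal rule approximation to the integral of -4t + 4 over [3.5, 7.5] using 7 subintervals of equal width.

-72

Δt = (7.5 − 3.5)/7 = 4/7.
f(3.5) = -10, f(57/14) = -86/7, f(65/14) = -102/7, f(73/14) = -118/7, f(81/14) = -134/7, f(89/14) = -150/7, f(97/14) = -166/7, f(7.5) = -26.
T_7 = (Δt/2)·[f(t_0) + 2f(t_1) + ... + 2f(t_{6}) + f(t_7)].
Sum = -72.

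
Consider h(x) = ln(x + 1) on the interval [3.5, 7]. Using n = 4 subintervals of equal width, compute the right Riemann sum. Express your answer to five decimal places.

6.61272

Δx = (7 − 3.5)/4 = 0.875.
Right endpoints: 4.375, 5.25, 6.125, 7.
h(4.375) ≈ 1.68176, h(5.25) ≈ 1.83258, h(6.125) ≈ 1.96361, h(7) ≈ 2.07944.
Sum = Δx · [h(4.375) + h(5.25) + h(6.125) + h(7)].
Sum ≈ 6.61272.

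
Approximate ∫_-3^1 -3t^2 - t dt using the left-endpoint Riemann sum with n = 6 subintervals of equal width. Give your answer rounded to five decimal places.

Δt = (1 − (-3))/6 = 2/3.
Left endpoints: -3, -7/3, -5/3, -1, -1/3, 1/3.
f(-3) = -24, f(-7/3) = -14, f(-5/3) = -20/3, f(-1) = -2, f(-1/3) = 0, f(1/3) = -2/3.
Sum = Δt · [f(-3) + f(-7/3) + f(-5/3) + ...].
Sum ≈ -31.55556.

-31.55556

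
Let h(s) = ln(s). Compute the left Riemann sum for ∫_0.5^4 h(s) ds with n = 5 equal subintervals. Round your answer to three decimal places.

Δs = (4 − 0.5)/5 = 0.7.
Left endpoints: 0.5, 1.2, 1.9, 2.6, 3.3.
h(0.5) ≈ -0.693, h(1.2) ≈ 0.182, h(1.9) ≈ 0.642, h(2.6) ≈ 0.956, h(3.3) ≈ 1.194.
Sum = Δs · [h(0.5) + h(1.2) + h(1.9) + h(2.6) + h(3.3)].
Sum ≈ 1.596.

1.596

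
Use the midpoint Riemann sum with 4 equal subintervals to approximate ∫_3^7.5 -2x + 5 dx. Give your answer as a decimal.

-24.75

Δx = (7.5 − 3)/4 = 1.125.
Midpoints: 3.5625, 4.6875, 5.8125, 6.9375.
f(3.5625) = -2.125, f(4.6875) = -4.375, f(5.8125) = -6.625, f(6.9375) = -8.875.
Sum = Δx · [f(3.5625) + f(4.6875) + f(5.8125) + f(6.9375)].
Sum = -24.75.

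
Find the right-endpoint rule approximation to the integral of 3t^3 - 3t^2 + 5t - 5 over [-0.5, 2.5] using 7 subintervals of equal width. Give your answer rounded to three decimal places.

Δt = (2.5 − (-0.5))/7 = 3/7.
Right endpoints: -1/14, 5/14, 11/14, 17/14, 23/14, 29/14, 2.5.
f(-1/14) = -14745/2744, f(5/14) = -9495/2744, f(11/14) = -4029/2744, f(17/14) = 5541/2744, f(23/14) = 23103/2744, f(29/14) = 52545/2744, f(2.5) = 35.625.
Sum = Δt · [f(-1/14) + f(5/14) + f(11/14) + ...].
Sum ≈ 23.533.

23.533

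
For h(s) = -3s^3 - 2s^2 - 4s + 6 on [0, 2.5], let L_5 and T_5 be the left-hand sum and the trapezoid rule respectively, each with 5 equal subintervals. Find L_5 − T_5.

17.34375

L_5 = -21.25.
T_5 = -38.59375.
L_5 − T_5 = 17.34375.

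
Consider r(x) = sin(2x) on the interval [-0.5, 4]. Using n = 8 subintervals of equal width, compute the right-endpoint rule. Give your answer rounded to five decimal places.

0.82087

Δx = (4 − (-0.5))/8 = 0.5625.
Right endpoints: 0.0625, 0.625, 1.1875, 1.75, 2.3125, 2.875, 3.4375, 4.
r(0.0625) ≈ 0.12467, r(0.625) ≈ 0.94898, r(1.1875) ≈ 0.69369, r(1.75) ≈ -0.35078, r(2.3125) ≈ -0.99618, r(2.875) ≈ -0.50828, r(3.4375) ≈ 0.55787, r(4) ≈ 0.98936.
Sum = Δx · [r(0.0625) + r(0.625) + r(1.1875) + ...].
Sum ≈ 0.82087.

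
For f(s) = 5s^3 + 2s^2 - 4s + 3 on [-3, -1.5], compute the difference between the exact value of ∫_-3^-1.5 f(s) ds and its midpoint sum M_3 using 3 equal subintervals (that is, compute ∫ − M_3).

-0.9921875

Exact integral: ∫_-3^-1.5 f(s) ds = -61.171875.
M_3 = -60.1796875.
Error = -61.171875 − (-60.1796875) = -0.9921875.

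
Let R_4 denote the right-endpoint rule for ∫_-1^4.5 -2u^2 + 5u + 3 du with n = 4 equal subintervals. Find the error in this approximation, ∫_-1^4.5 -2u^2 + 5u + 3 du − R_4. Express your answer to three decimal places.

Exact integral: ∫_-1^4.5 f(u) du ≈ 3.20833.
R_4 = -7.8203125.
Error ≈ 3.20833 − (-7.8203125) ≈ 11.029.

11.029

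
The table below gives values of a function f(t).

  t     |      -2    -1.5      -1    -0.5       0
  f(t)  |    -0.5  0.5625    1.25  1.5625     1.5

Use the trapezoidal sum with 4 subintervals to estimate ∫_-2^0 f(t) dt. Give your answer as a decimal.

1.9375

Δt = 0.5.
T_4 = (0.5/2)·[(-0.5) + 2·0.5625 + 2·1.25 + 2·1.5625 + 1.5] = 1.9375.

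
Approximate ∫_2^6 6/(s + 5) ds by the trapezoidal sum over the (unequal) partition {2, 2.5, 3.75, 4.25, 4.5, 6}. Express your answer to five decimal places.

Subinterval widths: 0.5, 1.25, 0.5, 0.25, 1.5.
f(2) = 6/7, f(2.5) = 0.8, f(3.75) = 24/35, f(4.25) = 24/37, f(4.5) = 12/19, f(6) = 6/11.
On each subinterval the trapezoid contributes (Δs_i/2)·[f(s_{i-1}) + f(s_i)].
Sum ≈ 2.71925.

2.71925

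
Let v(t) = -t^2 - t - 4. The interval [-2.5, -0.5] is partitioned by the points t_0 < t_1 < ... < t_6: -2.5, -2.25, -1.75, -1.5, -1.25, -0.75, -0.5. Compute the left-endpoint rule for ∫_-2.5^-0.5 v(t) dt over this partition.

Subinterval widths: 0.25, 0.5, 0.25, 0.25, 0.5, 0.25.
Left endpoints: -2.5, -2.25, -1.75, -1.5, -1.25, -0.75.
v(-2.5) = -7.75, v(-2.25) = -6.8125, v(-1.75) = -5.3125, v(-1.5) = -4.75, v(-1.25) = -4.3125, v(-0.75) = -3.8125.
Sum = Σ Δt_i · v(t_i).
Sum = -10.96875.

-10.96875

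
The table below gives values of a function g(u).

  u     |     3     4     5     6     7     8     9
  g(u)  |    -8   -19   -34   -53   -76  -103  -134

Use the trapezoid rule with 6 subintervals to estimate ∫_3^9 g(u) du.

-356

Δu = 1.
T_6 = (1/2)·[(-8) + 2·(-19) + 2·(-34) + 2·(-53) + 2·(-76) + 2·(-103) + (-134)] = -356.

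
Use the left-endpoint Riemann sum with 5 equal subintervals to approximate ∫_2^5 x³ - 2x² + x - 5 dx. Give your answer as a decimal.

Δx = (5 − 2)/5 = 0.6.
Left endpoints: 2, 2.6, 3.2, 3.8, 4.4.
f(2) = -3, f(2.6) = 1.656, f(3.2) = 10.488, f(3.8) = 24.792, f(4.4) = 45.864.
Sum = Δx · [f(2) + f(2.6) + f(3.2) + f(3.8) + f(4.4)].
Sum = 47.88.

47.88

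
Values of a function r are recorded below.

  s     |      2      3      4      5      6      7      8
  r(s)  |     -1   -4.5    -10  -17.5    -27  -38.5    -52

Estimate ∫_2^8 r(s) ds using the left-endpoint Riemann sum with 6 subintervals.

Δs = 1.
Sum = 1·[(-1) + (-4.5) + (-10) + (-17.5) + (-27) + (-38.5)] = -98.5.

-98.5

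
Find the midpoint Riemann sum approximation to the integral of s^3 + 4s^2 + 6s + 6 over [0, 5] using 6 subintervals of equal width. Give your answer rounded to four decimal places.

Δs = (5 − 0)/6 = 5/6.
Midpoints: 5/12, 1.25, 25/12, 35/12, 3.75, 55/12.
f(5/12) = 16013/1728, f(1.25) = 21.703125, f(25/12) = 77593/1728, f(35/12) = 142283/1728, f(3.75) = 137.484375, f(55/12) = 369463/1728.
Sum = Δs · [f(5/12) + f(1.25) + f(25/12) + ...].
Sum ≈ 424.5891.

424.5891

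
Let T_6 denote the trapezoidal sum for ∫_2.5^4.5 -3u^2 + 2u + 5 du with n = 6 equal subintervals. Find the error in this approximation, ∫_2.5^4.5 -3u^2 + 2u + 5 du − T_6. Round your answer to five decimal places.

Exact integral: ∫_2.5^4.5 f(u) du = -51.5.
T_6 ≈ -51.6111111.
Error ≈ -51.5 − (-51.6111111) ≈ 0.11111.

0.11111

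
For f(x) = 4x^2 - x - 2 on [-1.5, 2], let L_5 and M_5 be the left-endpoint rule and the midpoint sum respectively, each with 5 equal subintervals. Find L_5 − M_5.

L_5 = 7.21.
M_5 = 6.72.
L_5 − M_5 = 0.49.

0.49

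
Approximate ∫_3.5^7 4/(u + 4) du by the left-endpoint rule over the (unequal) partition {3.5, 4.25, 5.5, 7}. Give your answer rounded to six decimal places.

Subinterval widths: 0.75, 1.25, 1.5.
Left endpoints: 3.5, 4.25, 5.5.
f(3.5) = 8/15, f(4.25) = 16/33, f(5.5) = 8/19.
Sum = Σ Δu_i · f(u_i).
Sum ≈ 1.637640.

1.637640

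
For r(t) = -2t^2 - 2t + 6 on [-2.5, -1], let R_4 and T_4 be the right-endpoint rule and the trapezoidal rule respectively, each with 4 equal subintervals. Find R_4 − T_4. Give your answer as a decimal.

R_4 = 5.8359375.
T_4 = 4.4296875.
R_4 − T_4 = 1.40625.

1.40625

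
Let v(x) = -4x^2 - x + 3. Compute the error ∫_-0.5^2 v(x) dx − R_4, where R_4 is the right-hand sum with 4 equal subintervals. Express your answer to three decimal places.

6.120

Exact integral: ∫_-0.5^2 v(x) dx ≈ -5.20833.
R_4 = -11.328125.
Error ≈ -5.20833 − (-11.328125) ≈ 6.120.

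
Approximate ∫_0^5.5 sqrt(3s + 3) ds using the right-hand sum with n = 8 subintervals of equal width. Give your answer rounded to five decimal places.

Δs = (5.5 − 0)/8 = 0.6875.
Right endpoints: 0.6875, 1.375, 2.0625, 2.75, 3.4375, 4.125, 4.8125, 5.5.
f(0.6875) ≈ 2.25000, f(1.375) ≈ 2.66927, f(2.0625) ≈ 3.03109, f(2.75) ≈ 3.35410, f(3.4375) ≈ 3.64863, f(4.125) ≈ 3.92110, f(4.8125) ≈ 4.17582, f(5.5) ≈ 4.41588.
Sum = Δs · [f(0.6875) + f(1.375) + f(2.0625) + ...].
Sum ≈ 18.88280.

18.88280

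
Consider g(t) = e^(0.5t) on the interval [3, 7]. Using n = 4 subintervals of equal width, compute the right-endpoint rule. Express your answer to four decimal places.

72.7725

Δt = (7 − 3)/4 = 1.
Right endpoints: 4, 5, 6, 7.
g(4) ≈ 7.3891, g(5) ≈ 12.1825, g(6) ≈ 20.0855, g(7) ≈ 33.1155.
Sum = Δt · [g(4) + g(5) + g(6) + g(7)].
Sum ≈ 72.7725.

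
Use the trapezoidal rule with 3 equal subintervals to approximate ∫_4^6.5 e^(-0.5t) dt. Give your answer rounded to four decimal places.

0.1959

Δt = (6.5 − 4)/3 = 5/6.
f(4) ≈ 0.1353, f(29/6) ≈ 0.0892, f(17/3) ≈ 0.0588, f(6.5) ≈ 0.0388.
T_3 = (Δt/2)·[f(t_0) + 2f(t_1) + 2f(t_2) + f(t_3)].
Sum ≈ 0.1959.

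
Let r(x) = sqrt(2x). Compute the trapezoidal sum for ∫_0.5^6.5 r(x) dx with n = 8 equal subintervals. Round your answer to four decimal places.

15.2578

Δx = (6.5 − 0.5)/8 = 0.75.
r(0.5) ≈ 1.0000, r(1.25) ≈ 1.5811, r(2) ≈ 2.0000, r(2.75) ≈ 2.3452, r(3.5) ≈ 2.6458, r(4.25) ≈ 2.9155, r(5) ≈ 3.1623, r(5.75) ≈ 3.3912, r(6.5) ≈ 3.6056.
T_8 = (Δx/2)·[r(x_0) + 2r(x_1) + ... + 2r(x_{7}) + r(x_8)].
Sum ≈ 15.2578.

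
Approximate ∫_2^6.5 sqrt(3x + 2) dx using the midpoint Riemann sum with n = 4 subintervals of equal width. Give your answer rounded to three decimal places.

Δx = (6.5 − 2)/4 = 1.125.
Midpoints: 2.5625, 3.6875, 4.8125, 5.9375.
f(2.5625) ≈ 3.112, f(3.6875) ≈ 3.614, f(4.8125) ≈ 4.054, f(5.9375) ≈ 4.451.
Sum = Δx · [f(2.5625) + f(3.6875) + f(4.8125) + f(5.9375)].
Sum ≈ 17.136.

17.136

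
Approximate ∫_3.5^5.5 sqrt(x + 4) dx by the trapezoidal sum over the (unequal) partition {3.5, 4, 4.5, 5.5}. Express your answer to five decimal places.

5.82658

Subinterval widths: 0.5, 0.5, 1.
f(3.5) ≈ 2.73861, f(4) ≈ 2.82843, f(4.5) ≈ 2.91548, f(5.5) ≈ 3.08221.
On each subinterval the trapezoid contributes (Δx_i/2)·[f(x_{i-1}) + f(x_i)].
Sum ≈ 5.82658.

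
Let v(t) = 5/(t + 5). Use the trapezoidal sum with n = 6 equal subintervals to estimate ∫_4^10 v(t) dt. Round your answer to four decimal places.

Δt = (10 − 4)/6 = 1.
v(4) = 5/9, v(5) = 0.5, v(6) = 5/11, v(7) = 5/12, v(8) = 5/13, v(9) = 5/14, v(10) = 1/3.
T_6 = (Δt/2)·[v(t_0) + 2v(t_1) + ... + 2v(t_{5}) + v(t_6)].
Sum ≈ 2.5574.

2.5574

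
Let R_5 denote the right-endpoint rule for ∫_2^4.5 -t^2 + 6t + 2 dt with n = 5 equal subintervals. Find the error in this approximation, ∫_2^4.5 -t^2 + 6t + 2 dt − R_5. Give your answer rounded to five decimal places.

Exact integral: ∫_2^4.5 f(t) dt ≈ 26.0416667.
R_5 = 25.625.
Error ≈ 26.0416667 − 25.625 ≈ 0.41667.

0.41667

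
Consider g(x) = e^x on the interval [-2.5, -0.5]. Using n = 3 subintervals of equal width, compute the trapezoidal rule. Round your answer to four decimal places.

0.5437

Δx = (-0.5 − (-2.5))/3 = 2/3.
g(-2.5) ≈ 0.0821, g(-11/6) ≈ 0.1599, g(-7/6) ≈ 0.3114, g(-0.5) ≈ 0.6065.
T_3 = (Δx/2)·[g(x_0) + 2g(x_1) + 2g(x_2) + g(x_3)].
Sum ≈ 0.5437.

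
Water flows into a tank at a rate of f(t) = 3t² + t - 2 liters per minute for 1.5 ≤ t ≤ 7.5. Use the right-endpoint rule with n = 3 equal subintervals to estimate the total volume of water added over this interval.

613.5

Δt = (7.5 − 1.5)/3 = 2.
Right endpoints: 3.5, 5.5, 7.5.
f(3.5) = 38.25, f(5.5) = 94.25, f(7.5) = 174.25.
Sum = Δt · [f(3.5) + f(5.5) + f(7.5)].
Sum = 613.5.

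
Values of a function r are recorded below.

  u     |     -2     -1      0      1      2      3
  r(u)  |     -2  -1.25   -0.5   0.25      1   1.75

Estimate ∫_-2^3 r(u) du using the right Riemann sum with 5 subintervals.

1.25

Δu = 1.
Sum = 1·[(-1.25) + (-0.5) + 0.25 + 1 + 1.75] = 1.25.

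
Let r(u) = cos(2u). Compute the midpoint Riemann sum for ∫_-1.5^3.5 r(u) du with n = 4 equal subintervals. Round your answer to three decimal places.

Δu = (3.5 − (-1.5))/4 = 1.25.
Midpoints: -0.875, 0.375, 1.625, 2.875.
r(-0.875) ≈ -0.178, r(0.375) ≈ 0.732, r(1.625) ≈ -0.994, r(2.875) ≈ 0.861.
Sum = Δu · [r(-0.875) + r(0.375) + r(1.625) + r(2.875)].
Sum ≈ 0.526.

0.526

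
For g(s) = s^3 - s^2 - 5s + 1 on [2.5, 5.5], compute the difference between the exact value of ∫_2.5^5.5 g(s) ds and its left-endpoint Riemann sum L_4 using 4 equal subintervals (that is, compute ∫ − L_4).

38.8125

Exact integral: ∫_2.5^5.5 g(s) ds = 111.75.
L_4 = 72.9375.
Error = 111.75 − 72.9375 = 38.8125.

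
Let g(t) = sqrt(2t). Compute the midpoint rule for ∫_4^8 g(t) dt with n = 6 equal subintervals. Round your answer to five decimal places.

13.79278

Δt = (8 − 4)/6 = 2/3.
Midpoints: 13/3, 5, 17/3, 19/3, 7, 23/3.
g(13/3) ≈ 2.94392, g(5) ≈ 3.16228, g(17/3) ≈ 3.36650, g(19/3) ≈ 3.55903, g(7) ≈ 3.74166, g(23/3) ≈ 3.91578.
Sum = Δt · [g(13/3) + g(5) + g(17/3) + ...].
Sum ≈ 13.79278.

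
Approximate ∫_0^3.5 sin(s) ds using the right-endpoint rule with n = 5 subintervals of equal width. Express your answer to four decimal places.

1.7340

Δs = (3.5 − 0)/5 = 0.7.
Right endpoints: 0.7, 1.4, 2.1, 2.8, 3.5.
f(0.7) ≈ 0.6442, f(1.4) ≈ 0.9854, f(2.1) ≈ 0.8632, f(2.8) ≈ 0.3350, f(3.5) ≈ -0.3508.
Sum = Δs · [f(0.7) + f(1.4) + f(2.1) + f(2.8) + f(3.5)].
Sum ≈ 1.7340.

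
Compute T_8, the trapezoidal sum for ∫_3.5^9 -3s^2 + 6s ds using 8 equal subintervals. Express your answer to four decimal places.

-481.1748

Δs = (9 − 3.5)/8 = 0.6875.
f(3.5) = -15.75, f(4.1875) = -27.48046875, f(4.875) = -42.046875, f(5.5625) = -59.44921875, f(6.25) = -79.6875, f(6.9375) = -102.76171875, f(7.625) = -128.671875, f(8.3125) = -157.41796875, f(9) = -189.
T_8 = (Δs/2)·[f(s_0) + 2f(s_1) + ... + 2f(s_{7}) + f(s_8)].
Sum ≈ -481.1748.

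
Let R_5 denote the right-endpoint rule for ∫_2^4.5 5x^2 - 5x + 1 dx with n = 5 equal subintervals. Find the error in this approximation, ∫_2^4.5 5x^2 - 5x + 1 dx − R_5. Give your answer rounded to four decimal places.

-17.7083

Exact integral: ∫_2^4.5 f(x) dx ≈ 100.416667.
R_5 = 118.125.
Error ≈ 100.416667 − 118.125 ≈ -17.7083.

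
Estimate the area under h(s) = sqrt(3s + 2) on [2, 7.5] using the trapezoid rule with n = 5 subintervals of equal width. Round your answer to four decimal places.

Δs = (7.5 − 2)/5 = 1.1.
h(2) ≈ 2.8284, h(3.1) ≈ 3.3615, h(4.2) ≈ 3.8210, h(5.3) ≈ 4.2308, h(6.4) ≈ 4.6043, h(7.5) ≈ 4.9497.
T_5 = (Δs/2)·[h(s_0) + 2h(s_1) + ... + 2h(s_{4}) + h(s_5)].
Sum ≈ 21.8975.

21.8975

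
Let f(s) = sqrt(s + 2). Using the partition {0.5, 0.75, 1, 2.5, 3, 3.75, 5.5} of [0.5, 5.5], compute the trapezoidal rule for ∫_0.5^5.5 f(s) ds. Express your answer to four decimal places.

Subinterval widths: 0.25, 0.25, 1.5, 0.5, 0.75, 1.75.
f(0.5) ≈ 1.5811, f(0.75) ≈ 1.6583, f(1) ≈ 1.7321, f(2.5) ≈ 2.1213, f(3) ≈ 2.2361, f(3.75) ≈ 2.3979, f(5.5) ≈ 2.7386.
On each subinterval the trapezoid contributes (Δs_i/2)·[f(s_{i-1}) + f(s_i)].
Sum ≈ 11.0403.

11.0403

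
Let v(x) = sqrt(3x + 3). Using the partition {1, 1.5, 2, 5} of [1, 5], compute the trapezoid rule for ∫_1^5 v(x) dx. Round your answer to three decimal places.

Subinterval widths: 0.5, 0.5, 3.
v(1) ≈ 2.449, v(1.5) ≈ 2.739, v(2) ≈ 3.000, v(5) ≈ 4.243.
On each subinterval the trapezoid contributes (Δx_i/2)·[v(x_{i-1}) + v(x_i)].
Sum ≈ 13.596.

13.596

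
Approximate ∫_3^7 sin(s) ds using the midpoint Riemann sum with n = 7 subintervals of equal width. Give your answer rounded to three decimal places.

Δs = (7 − 3)/7 = 4/7.
Midpoints: 23/7, 27/7, 31/7, 5, 39/7, 43/7, 47/7.
f(23/7) ≈ -0.144, f(27/7) ≈ -0.656, f(31/7) ≈ -0.960, f(5) ≈ -0.959, f(39/7) ≈ -0.653, f(43/7) ≈ -0.140, f(47/7) ≈ 0.418.
Sum = Δs · [f(23/7) + f(27/7) + f(31/7) + ...].
Sum ≈ -1.768.

-1.768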